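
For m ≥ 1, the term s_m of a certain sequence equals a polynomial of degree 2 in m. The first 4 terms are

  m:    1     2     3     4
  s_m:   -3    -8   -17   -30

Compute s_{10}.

1st diffs: -5, -9, -13.
2nd diffs: -4, -4 (constant).
Newton forward-difference form: s_m = -3 + (-5)·C(m-1,1) + (-4)·C(m-1,2).
At m = 10: m-1 = 9, so s_{10} = -3 - 45 - 144 = -192.

-192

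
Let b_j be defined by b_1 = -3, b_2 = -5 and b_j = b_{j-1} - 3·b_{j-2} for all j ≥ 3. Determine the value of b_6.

Applying the relation repeatedly:
b_3 = 4  b_4 = 19  b_5 = 7  b_6 = -50.

-50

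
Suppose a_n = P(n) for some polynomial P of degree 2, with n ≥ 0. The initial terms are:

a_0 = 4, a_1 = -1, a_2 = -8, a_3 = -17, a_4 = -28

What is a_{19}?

1st diffs: -5, -7, -9, -11.
2nd diffs: -2, -2, -2 (constant).
Newton forward-difference form: a_n = 4 + (-5)·C(n,1) + (-2)·C(n,2).
At n = 19: n = 19, so a_{19} = 4 - 95 - 342 = -433.

-433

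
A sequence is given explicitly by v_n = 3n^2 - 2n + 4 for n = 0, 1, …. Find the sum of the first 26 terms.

Over n = 0..25: Σn = 325, Σn² = 5525.
Total = (3)·5525 + (-2)·325 + (4)·26 = 16029.

16029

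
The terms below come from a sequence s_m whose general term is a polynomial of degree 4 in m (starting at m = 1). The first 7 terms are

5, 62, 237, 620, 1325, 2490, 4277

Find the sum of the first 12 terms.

1st diffs: 57, 175, 383, 705, 1165, 1787.
2nd diffs: 118, 208, 322, 460, 622.
3rd diffs: 90, 114, 138, 162.
4th diffs: 24, 24, 24 (constant).
Newton forward-difference form: s_m = 5 + 57·C(m-1,1) + 118·C(m-1,2) + 90·C(m-1,3) + 24·C(m-1,4).
Continuing: …, 6872, 10485, 15350, 21725, …, s_{12} = 29892.
Summing m = 1..12 (12 terms) gives 93340.

93340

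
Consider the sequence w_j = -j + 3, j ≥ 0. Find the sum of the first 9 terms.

Over j = 0..8: Σj = 36.
Total = (-1)·36 + (3)·9 = -9.

-9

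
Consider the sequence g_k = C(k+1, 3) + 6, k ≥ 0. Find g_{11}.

C(12, 3) = 220, so g_{11} = 226.

226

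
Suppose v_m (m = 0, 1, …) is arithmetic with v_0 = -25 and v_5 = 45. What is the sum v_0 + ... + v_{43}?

12144

Common difference d = (45 - (-25)) / (5 - 0) = 14.
v_m = -25 + (m - 0)·14.
v_{43} = 577; S = 44·(-25 + 577)/2 = 12144.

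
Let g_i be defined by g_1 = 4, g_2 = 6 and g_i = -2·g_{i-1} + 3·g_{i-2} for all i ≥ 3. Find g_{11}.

Step forward from the initial values:
g_3 = 0  g_4 = 18  g_5 = -36  g_6 = 126  g_7 = -360  g_8 = 1098  g_9 = -3276  g_{10} = 9846  g_{11} = -29520.
(Characteristic roots are 1 and -3.)

-29520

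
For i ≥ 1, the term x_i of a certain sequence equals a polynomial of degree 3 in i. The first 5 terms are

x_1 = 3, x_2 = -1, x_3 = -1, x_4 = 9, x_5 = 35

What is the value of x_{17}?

3779

1st diffs: -4, 0, 10, 26.
2nd diffs: 4, 10, 16.
3rd diffs: 6, 6 (constant).
So x_i = i^3 - 4i^2 + i + 5.
Evaluating at i = 17 gives x_{17} = 3779.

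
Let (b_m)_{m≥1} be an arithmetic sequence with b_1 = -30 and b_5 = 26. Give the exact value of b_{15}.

166

Common difference d = (26 - (-30)) / (5 - 1) = 14.
b_m = -30 + (m - 1)·14.
b_{15} = -30 + 14·14 = 166.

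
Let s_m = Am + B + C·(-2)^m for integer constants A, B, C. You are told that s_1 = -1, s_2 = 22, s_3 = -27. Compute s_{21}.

-8388621

Write the equations: A + B - 2C = -1; 2A + B + 4C = 22; 3A + B - 8C = -27.
Subtracting the first from the second: A + 6C = 23.
Subtracting the second from the third: A - 12C = -49.
Solving: C = 4, A = -1, then B = 8.
Hence s_{21} = -1·21 + 8 + 4·(-2097152) = -8388621.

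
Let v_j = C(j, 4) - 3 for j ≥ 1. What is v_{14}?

C(14, 4) = 1001, so v_{14} = 998.

998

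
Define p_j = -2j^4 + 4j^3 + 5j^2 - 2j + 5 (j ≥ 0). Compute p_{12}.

p_{12} = -2·12^4 + 4·12^3 + 5·12^2 - 2·12 + 5 = -33859.

-33859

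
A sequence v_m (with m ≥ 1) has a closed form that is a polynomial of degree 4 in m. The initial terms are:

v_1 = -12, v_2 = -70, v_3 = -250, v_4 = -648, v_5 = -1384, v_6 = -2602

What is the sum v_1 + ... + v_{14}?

-193998

1st diffs: -58, -180, -398, -736, -1218.
2nd diffs: -122, -218, -338, -482.
3rd diffs: -96, -120, -144.
4th diffs: -24, -24 (constant).
So v_m = -m^4 - 6m^3 - m - 4.
Continuing: …, -4470, -7180, -10948, -16014, …, v_{14} = -54898.
Summing m = 1..14 (14 terms) gives -193998.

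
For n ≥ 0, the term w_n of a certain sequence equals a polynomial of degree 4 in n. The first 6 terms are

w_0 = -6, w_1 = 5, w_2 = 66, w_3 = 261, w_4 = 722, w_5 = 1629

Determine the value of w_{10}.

1st diffs: 11, 61, 195, 461, 907.
2nd diffs: 50, 134, 266, 446.
3rd diffs: 84, 132, 180.
4th diffs: 48, 48 (constant).
So w_n = 2n^4 + 2n^3 + 5n^2 + 2n - 6.
Evaluating at n = 10 gives w_{10} = 22514.

22514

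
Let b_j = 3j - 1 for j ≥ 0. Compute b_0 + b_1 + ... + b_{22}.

Over j = 0..22: Σj = 253.
Total = (3)·253 + (-1)·23 = 736.

736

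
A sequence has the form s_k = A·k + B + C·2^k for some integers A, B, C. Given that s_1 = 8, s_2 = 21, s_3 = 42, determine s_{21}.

Plug in k = 1, 2, 3: A + B + 2C = 8; 2A + B + 4C = 21; 3A + B + 8C = 42.
Subtracting the first from the second: A + 2C = 13.
Subtracting the second from the third: A + 4C = 21.
Solving: C = 4, A = 5, then B = -5.
Hence s_{21} = 5·21 + (-5) + 4·2097152 = 8388708.

8388708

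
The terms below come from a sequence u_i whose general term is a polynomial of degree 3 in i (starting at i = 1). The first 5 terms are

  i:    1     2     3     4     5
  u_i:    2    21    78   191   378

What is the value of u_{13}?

6698

1st diffs: 19, 57, 113, 187.
2nd diffs: 38, 56, 74.
3rd diffs: 18, 18 (constant).
So u_i = 3i^3 + i^2 - 5i + 3.
Evaluating at i = 13 gives u_{13} = 6698.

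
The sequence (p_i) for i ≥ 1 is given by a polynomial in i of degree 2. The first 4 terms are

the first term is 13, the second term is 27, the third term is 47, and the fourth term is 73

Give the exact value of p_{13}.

577

1st diffs: 14, 20, 26.
2nd diffs: 6, 6 (constant).
Newton forward-difference form: p_i = 13 + 14·C(i-1,1) + 6·C(i-1,2).
At i = 13: i-1 = 12, so p_{13} = 13 + 168 + 396 = 577.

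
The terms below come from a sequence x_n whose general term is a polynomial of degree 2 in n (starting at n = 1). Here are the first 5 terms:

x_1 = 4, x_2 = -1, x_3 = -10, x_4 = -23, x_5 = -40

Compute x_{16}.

-491

1st diffs: -5, -9, -13, -17.
2nd diffs: -4, -4, -4 (constant).
So x_n = -2n^2 + n + 5.
Evaluating at n = 16 gives x_{16} = -491.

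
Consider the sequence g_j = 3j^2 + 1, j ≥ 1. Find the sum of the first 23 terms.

12995

Over j = 1..23: Σj = 276, Σj² = 4324.
Total = (3)·4324 + (1)·23 = 12995.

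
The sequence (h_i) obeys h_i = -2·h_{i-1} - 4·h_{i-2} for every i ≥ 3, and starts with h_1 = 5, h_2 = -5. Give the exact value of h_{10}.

Iterate the recurrence:
h_3 = -10, h_4 = 40, h_5 = -40, h_6 = -80, h_7 = 320, h_8 = -320, h_9 = -640, h_{10} = 2560.

2560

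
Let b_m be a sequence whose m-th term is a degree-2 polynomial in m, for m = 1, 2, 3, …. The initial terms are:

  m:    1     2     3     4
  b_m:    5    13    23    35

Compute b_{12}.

1st diffs: 8, 10, 12.
2nd diffs: 2, 2 (constant).
Newton forward-difference form: b_m = 5 + 8·C(m-1,1) + 2·C(m-1,2).
At m = 12: m-1 = 11, so b_{12} = 5 + 88 + 110 = 203.

203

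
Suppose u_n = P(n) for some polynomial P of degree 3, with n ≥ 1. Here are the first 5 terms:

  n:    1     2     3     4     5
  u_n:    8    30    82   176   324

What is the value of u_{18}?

12622

1st diffs: 22, 52, 94, 148.
2nd diffs: 30, 42, 54.
3rd diffs: 12, 12 (constant).
So u_n = 2n^3 + 3n^2 - n + 4.
Evaluating at n = 18 gives u_{18} = 12622.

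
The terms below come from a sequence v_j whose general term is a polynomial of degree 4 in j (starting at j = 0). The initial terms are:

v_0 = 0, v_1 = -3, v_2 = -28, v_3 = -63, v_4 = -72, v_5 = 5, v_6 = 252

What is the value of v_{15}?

35865

1st diffs: -3, -25, -35, -9, 77, 247.
2nd diffs: -22, -10, 26, 86, 170.
3rd diffs: 12, 36, 60, 84.
4th diffs: 24, 24, 24 (constant).
Newton forward-difference form: v_j = (-3)·C(j,1) + (-22)·C(j,2) + 12·C(j,3) + 24·C(j,4).
At j = 15: j = 15, so v_{15} = -45 - 2310 + 5460 + 32760 = 35865.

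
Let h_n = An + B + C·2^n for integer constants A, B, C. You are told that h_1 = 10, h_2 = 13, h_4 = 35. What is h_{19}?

Plug in n = 1, 2, 4: A + B + 2C = 10; 2A + B + 4C = 13; 4A + B + 16C = 35.
Subtracting the first from the second: A + 2C = 3.
Subtracting the second from the third: 2A + 12C = 22.
Solving: C = 2, A = -1, then B = 7.
Hence h_{19} = -1·19 + 7 + 2·524288 = 1048564.

1048564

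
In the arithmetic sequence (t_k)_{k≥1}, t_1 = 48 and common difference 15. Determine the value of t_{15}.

258

t_k = 48 + (k - 1)·15.
t_{15} = 48 + 14·15 = 258.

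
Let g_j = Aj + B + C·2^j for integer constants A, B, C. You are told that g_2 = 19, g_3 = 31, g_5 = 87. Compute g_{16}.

131139

The three given values yield: 2A + B + 4C = 19; 3A + B + 8C = 31; 5A + B + 32C = 87.
Subtracting the first from the second: A + 4C = 12.
Subtracting the second from the third: 2A + 24C = 56.
Solving: C = 2, A = 4, then B = 3.
Therefore g_{16} = 64 + 3 + 2·65536 = 131139.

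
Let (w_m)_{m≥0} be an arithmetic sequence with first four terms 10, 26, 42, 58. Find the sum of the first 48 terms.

Common difference d = 16.
w_m = 10 + (m - 0)·16.
w_{47} = 762; S = 48·(10 + 762)/2 = 18528.

18528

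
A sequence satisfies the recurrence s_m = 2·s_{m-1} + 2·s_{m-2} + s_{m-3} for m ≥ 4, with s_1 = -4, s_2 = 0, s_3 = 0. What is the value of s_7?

-68

Compute successive terms:
s_4 = -4  s_5 = -8  s_6 = -24  s_7 = -68.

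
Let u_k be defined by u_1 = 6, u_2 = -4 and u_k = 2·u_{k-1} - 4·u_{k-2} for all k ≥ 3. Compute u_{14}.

Compute successive terms:
u_3 = -32, u_4 = -48, u_5 = 32, …, u_{11} = 2048, u_{12} = 16384, u_{13} = 24576, u_{14} = -16384.

-16384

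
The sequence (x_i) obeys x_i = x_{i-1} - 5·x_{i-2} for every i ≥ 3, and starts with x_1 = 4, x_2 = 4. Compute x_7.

4

Step forward from the initial values:
x_3 = -16, x_4 = -36, x_5 = 44, x_6 = 224, x_7 = 4.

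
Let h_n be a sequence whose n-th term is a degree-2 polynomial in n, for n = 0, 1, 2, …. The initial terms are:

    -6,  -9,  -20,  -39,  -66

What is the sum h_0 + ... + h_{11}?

-2030

1st diffs: -3, -11, -19, -27.
2nd diffs: -8, -8, -8 (constant).
Newton forward-difference form: h_n = -6 + (-3)·C(n,1) + (-8)·C(n,2).
Continuing: …, -101, -144, -195, -254, …, h_{11} = -479.
Summing n = 0..11 (12 terms) gives -2030.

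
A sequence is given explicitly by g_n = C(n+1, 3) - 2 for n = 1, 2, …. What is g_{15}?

C(16, 3) = 560, so g_{15} = 558.

558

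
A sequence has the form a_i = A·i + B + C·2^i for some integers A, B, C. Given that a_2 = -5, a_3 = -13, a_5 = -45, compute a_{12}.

Write the equations: 2A + B + 4C = -5; 3A + B + 8C = -13; 5A + B + 32C = -45.
Subtracting the first from the second: A + 4C = -8.
Subtracting the second from the third: 2A + 24C = -32.
Solving: C = -1, A = -4, then B = 7.
Therefore a_{12} = -48 + 7 + (-1)·4096 = -4137.

-4137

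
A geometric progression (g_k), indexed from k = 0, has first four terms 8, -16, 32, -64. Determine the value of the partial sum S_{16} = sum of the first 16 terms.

-174760

Common ratio r = -2.
g_k = 8·(-2)^(k-0).
S = 8·((-2)^16 - 1)/(-2 - 1) = 8·(65536 - 1)/(-3) = -174760.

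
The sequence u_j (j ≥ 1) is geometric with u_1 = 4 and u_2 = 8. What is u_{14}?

Common ratio r = 2.
u_j = 4·2^(j-1).
u_{14} = 4·2^13 = 32768.

32768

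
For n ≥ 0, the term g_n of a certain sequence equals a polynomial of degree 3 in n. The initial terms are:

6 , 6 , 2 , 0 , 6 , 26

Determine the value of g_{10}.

546

1st diffs: 0, -4, -2, 6, 20.
2nd diffs: -4, 2, 8, 14.
3rd diffs: 6, 6, 6 (constant).
So g_n = n^3 - 5n^2 + 4n + 6.
Evaluating at n = 10 gives g_{10} = 546.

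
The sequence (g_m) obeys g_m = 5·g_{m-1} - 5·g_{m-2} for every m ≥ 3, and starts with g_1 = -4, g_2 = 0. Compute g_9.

72500

Step forward from the initial values:
g_3 = 20, g_4 = 100, g_5 = 400, g_6 = 1500, g_7 = 5500, g_8 = 20000, g_9 = 72500.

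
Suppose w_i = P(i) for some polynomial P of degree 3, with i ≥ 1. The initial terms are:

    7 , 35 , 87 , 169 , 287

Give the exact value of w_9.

1st diffs: 28, 52, 82, 118.
2nd diffs: 24, 30, 36.
3rd diffs: 6, 6 (constant).
So w_i = i^3 + 6i^2 + 3i - 3.
Evaluating at i = 9 gives w_9 = 1239.

1239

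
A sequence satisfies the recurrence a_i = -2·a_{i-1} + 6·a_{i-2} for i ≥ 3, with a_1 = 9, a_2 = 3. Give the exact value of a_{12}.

Iterate the recurrence:
a_3 = 48;  a_4 = -78;  a_5 = 444;  a_6 = -1356;  a_7 = 5376;  a_8 = -18888;  a_9 = 70032;  a_{10} = -253392;  a_{11} = 926976;  a_{12} = -3374304.

-3374304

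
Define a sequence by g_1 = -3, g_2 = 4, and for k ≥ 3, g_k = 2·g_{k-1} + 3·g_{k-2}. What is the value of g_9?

1637

Applying the relation repeatedly:
g_3 = -1; g_4 = 10; g_5 = 17; g_6 = 64; g_7 = 179; g_8 = 550; g_9 = 1637.
(Characteristic roots are 3 and -1.)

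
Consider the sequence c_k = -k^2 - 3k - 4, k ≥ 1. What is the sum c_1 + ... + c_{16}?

-1968

Over k = 1..16: Σk = 136, Σk² = 1496.
Total = (-1)·1496 + (-3)·136 + (-4)·16 = -1968.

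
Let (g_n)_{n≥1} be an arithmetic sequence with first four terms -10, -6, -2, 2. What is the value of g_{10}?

Common difference d = 4.
g_n = -10 + (n - 1)·4.
g_{10} = -10 + 9·4 = 26.

26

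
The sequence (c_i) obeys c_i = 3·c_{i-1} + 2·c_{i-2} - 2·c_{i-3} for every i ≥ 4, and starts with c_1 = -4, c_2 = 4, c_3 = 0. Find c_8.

Iterate the recurrence:
c_4 = 16;  c_5 = 40;  c_6 = 152;  c_7 = 504;  c_8 = 1736.

1736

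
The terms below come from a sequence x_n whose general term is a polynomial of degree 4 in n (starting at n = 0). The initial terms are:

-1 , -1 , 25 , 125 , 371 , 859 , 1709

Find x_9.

7991

1st diffs: 0, 26, 100, 246, 488, 850.
2nd diffs: 26, 74, 146, 242, 362.
3rd diffs: 48, 72, 96, 120.
4th diffs: 24, 24, 24 (constant).
So x_n = n^4 + 2n^3 - 3n - 1.
Evaluating at n = 9 gives x_9 = 7991.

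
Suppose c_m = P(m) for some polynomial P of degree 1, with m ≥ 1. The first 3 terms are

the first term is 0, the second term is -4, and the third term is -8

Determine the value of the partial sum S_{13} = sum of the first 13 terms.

1st diffs: -4, -4 (constant).
So c_m = -4m + 4.
Continuing: …, -12, -16, -20, -24, …, c_{13} = -48.
Summing m = 1..13 (13 terms) gives -312.

-312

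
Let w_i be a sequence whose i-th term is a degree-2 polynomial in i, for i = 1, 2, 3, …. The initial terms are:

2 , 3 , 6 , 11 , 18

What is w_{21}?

1st diffs: 1, 3, 5, 7.
2nd diffs: 2, 2, 2 (constant).
So w_i = i^2 - 2i + 3.
Evaluating at i = 21 gives w_{21} = 402.

402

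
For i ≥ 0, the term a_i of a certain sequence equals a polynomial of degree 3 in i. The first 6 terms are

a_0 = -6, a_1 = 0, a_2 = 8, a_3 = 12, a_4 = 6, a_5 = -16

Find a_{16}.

1st diffs: 6, 8, 4, -6, -22.
2nd diffs: 2, -4, -10, -16.
3rd diffs: -6, -6, -6 (constant).
Newton forward-difference form: a_i = -6 + 6·C(i,1) + 2·C(i,2) + (-6)·C(i,3).
At i = 16: i = 16, so a_{16} = -6 + 96 + 240 - 3360 = -3030.

-3030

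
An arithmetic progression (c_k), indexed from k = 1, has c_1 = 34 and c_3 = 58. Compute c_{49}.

Common difference d = (58 - 34) / (3 - 1) = 12.
c_k = 34 + (k - 1)·12.
c_{49} = 34 + 48·12 = 610.

610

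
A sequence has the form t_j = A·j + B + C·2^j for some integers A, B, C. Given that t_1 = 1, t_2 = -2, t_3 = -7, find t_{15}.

-32779

At j = 1, 2, 3: A + B + 2C = 1; 2A + B + 4C = -2; 3A + B + 8C = -7.
Subtracting the first from the second: A + 2C = -3.
Subtracting the second from the third: A + 4C = -5.
Solving: C = -1, A = -1, then B = 4.
Therefore t_{15} = -15 + 4 + (-1)·32768 = -32779.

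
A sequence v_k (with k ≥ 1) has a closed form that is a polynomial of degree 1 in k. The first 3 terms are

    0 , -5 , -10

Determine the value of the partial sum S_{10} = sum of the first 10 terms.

1st diffs: -5, -5 (constant).
So v_k = -5k + 5.
Continuing: …, -15, -20, -25, -30, …, v_{10} = -45.
Summing k = 1..10 (10 terms) gives -225.

-225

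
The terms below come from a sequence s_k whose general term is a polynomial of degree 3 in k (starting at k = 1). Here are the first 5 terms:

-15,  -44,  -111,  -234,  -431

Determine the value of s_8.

-1646

1st diffs: -29, -67, -123, -197.
2nd diffs: -38, -56, -74.
3rd diffs: -18, -18 (constant).
Newton forward-difference form: s_k = -15 + (-29)·C(k-1,1) + (-38)·C(k-1,2) + (-18)·C(k-1,3).
At k = 8: k-1 = 7, so s_8 = -15 - 203 - 798 - 630 = -1646.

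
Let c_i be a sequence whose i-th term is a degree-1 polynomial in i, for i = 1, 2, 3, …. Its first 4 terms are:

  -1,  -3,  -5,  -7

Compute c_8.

-15

1st diffs: -2, -2, -2 (constant).
So c_i = -2i + 1.
Evaluating at i = 8 gives c_8 = -15.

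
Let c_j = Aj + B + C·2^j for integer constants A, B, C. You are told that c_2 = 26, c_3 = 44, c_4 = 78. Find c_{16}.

Plug in j = 2, 3, 4: 2A + B + 4C = 26; 3A + B + 8C = 44; 4A + B + 16C = 78.
Subtracting the first from the second: A + 4C = 18.
Subtracting the second from the third: A + 8C = 34.
Solving: C = 4, A = 2, then B = 6.
Hence c_{16} = 2·16 + 6 + 4·65536 = 262182.

262182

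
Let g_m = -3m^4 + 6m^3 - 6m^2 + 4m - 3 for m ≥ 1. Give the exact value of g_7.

g_7 = -3·7^4 + 6·7^3 - 6·7^2 + 4·7 - 3 = -5414.

-5414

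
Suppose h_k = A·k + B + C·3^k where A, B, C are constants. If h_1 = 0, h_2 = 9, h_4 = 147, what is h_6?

Write the equations: A + B + 3C = 0; 2A + B + 9C = 9; 4A + B + 81C = 147.
Subtracting the first from the second: A + 6C = 9.
Subtracting the second from the third: 2A + 72C = 138.
Solving: C = 2, A = -3, then B = -3.
So h_k = -3·k + (-3) + 2·3^k; at k=6 this is 1437.

1437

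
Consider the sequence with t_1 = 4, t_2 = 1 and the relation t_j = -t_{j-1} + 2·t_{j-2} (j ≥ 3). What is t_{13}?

t_3 = 7;  t_4 = -5;  t_5 = 19;  …;  t_{10} = -509;  t_{11} = 1027;  t_{12} = -2045;  t_{13} = 4099.
(Characteristic roots are 1 and -2.)

4099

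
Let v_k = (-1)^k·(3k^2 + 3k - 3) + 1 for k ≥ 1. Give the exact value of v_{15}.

(-1)^15 = -1; 3k^2 + 3k - 3 at k=15 is 717; so v_{15} = -716.

-716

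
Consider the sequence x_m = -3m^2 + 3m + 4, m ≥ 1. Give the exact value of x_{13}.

x_{13} = -3·13^2 + 3·13 + 4 = -464.

-464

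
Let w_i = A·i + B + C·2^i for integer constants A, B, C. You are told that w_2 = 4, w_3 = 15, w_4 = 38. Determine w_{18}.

Write the equations: 2A + B + 4C = 4; 3A + B + 8C = 15; 4A + B + 16C = 38.
Subtracting the first from the second: A + 4C = 11.
Subtracting the second from the third: A + 8C = 23.
Solving: C = 3, A = -1, then B = -6.
So w_i = -1·i + (-6) + 3·2^i; at i=18 this is 786408.

786408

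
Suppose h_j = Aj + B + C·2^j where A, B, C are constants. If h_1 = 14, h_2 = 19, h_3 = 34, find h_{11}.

10194

At j = 1, 2, 3: A + B + 2C = 14; 2A + B + 4C = 19; 3A + B + 8C = 34.
Subtracting the first from the second: A + 2C = 5.
Subtracting the second from the third: A + 4C = 15.
Solving: C = 5, A = -5, then B = 9.
So h_j = -5·j + 9 + 5·2^j; at j=11 this is 10194.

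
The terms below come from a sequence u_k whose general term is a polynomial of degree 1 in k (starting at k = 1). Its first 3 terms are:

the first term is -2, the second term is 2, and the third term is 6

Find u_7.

22

1st diffs: 4, 4 (constant).
So u_k = 4k - 6.
Evaluating at k = 7 gives u_7 = 22.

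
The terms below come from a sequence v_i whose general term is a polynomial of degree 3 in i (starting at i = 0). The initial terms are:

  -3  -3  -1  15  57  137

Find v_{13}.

3585

1st diffs: 0, 2, 16, 42, 80.
2nd diffs: 2, 14, 26, 38.
3rd diffs: 12, 12, 12 (constant).
Newton forward-difference form: v_i = -3 + 2·C(i,2) + 12·C(i,3).
At i = 13: i = 13, so v_{13} = -3 + 156 + 3432 = 3585.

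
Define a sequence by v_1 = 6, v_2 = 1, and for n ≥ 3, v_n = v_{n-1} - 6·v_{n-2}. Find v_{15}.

Iterate the recurrence:
v_3 = -35; v_4 = -41; v_5 = 169; …; v_{12} = -98225; v_{13} = -194279; v_{14} = 395071; v_{15} = 1560745.

1560745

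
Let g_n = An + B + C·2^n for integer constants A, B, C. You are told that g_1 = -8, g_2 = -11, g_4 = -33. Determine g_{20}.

At n = 1, 2, 4: A + B + 2C = -8; 2A + B + 4C = -11; 4A + B + 16C = -33.
Subtracting the first from the second: A + 2C = -3.
Subtracting the second from the third: 2A + 12C = -22.
Solving: C = -2, A = 1, then B = -5.
Hence g_{20} = 1·20 + (-5) + (-2)·1048576 = -2097137.

-2097137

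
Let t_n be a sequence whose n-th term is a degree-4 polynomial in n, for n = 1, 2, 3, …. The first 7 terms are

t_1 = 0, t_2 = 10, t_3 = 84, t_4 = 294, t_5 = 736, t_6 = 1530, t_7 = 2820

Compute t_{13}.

32064

1st diffs: 10, 74, 210, 442, 794, 1290.
2nd diffs: 64, 136, 232, 352, 496.
3rd diffs: 72, 96, 120, 144.
4th diffs: 24, 24, 24 (constant).
Newton forward-difference form: t_n = 10·C(n-1,1) + 64·C(n-1,2) + 72·C(n-1,3) + 24·C(n-1,4).
At n = 13: n-1 = 12, so t_{13} = 120 + 4224 + 15840 + 11880 = 32064.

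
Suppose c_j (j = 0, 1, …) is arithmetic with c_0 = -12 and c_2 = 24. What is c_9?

150

Common difference d = (24 - (-12)) / (2 - 0) = 18.
c_j = -12 + (j - 0)·18.
c_9 = -12 + 9·18 = 150.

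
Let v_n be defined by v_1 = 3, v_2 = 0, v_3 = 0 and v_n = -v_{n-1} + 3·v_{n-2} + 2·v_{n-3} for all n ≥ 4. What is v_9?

-132

v_4 = 6;  v_5 = -6;  v_6 = 24;  v_7 = -30;  v_8 = 90;  v_9 = -132.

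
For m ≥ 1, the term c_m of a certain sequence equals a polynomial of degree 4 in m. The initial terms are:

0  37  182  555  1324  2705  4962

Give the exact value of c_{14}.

1st diffs: 37, 145, 373, 769, 1381, 2257.
2nd diffs: 108, 228, 396, 612, 876.
3rd diffs: 120, 168, 216, 264.
4th diffs: 48, 48, 48 (constant).
Newton forward-difference form: c_m = 37·C(m-1,1) + 108·C(m-1,2) + 120·C(m-1,3) + 48·C(m-1,4).
At m = 14: m-1 = 13, so c_{14} = 481 + 8424 + 34320 + 34320 = 77545.

77545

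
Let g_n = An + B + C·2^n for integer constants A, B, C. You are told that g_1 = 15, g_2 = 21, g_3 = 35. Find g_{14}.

65517

At n = 1, 2, 3: A + B + 2C = 15; 2A + B + 4C = 21; 3A + B + 8C = 35.
Subtracting the first from the second: A + 2C = 6.
Subtracting the second from the third: A + 4C = 14.
Solving: C = 4, A = -2, then B = 9.
Therefore g_{14} = -28 + 9 + 4·16384 = 65517.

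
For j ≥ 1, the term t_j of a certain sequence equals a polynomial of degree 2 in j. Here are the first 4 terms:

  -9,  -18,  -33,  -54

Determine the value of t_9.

1st diffs: -9, -15, -21.
2nd diffs: -6, -6 (constant).
So t_j = -3j^2 - 6.
Evaluating at j = 9 gives t_9 = -249.

-249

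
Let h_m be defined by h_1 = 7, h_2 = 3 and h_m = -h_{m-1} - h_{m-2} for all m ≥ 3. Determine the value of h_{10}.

Iterate the recurrence:
h_3 = -10  h_4 = 7  h_5 = 3  h_6 = -10  h_7 = 7  h_8 = 3  h_9 = -10  h_{10} = 7.

7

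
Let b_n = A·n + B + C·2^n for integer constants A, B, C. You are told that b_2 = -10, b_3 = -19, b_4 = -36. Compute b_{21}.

-4194325

Plug in n = 2, 3, 4: 2A + B + 4C = -10; 3A + B + 8C = -19; 4A + B + 16C = -36.
Subtracting the first from the second: A + 4C = -9.
Subtracting the second from the third: A + 8C = -17.
Solving: C = -2, A = -1, then B = 0.
Therefore b_{21} = -21 + 0 + (-2)·2097152 = -4194325.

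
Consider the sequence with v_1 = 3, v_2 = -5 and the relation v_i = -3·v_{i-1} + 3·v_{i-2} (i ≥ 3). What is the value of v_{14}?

v_3 = 24, v_4 = -87, v_5 = 333, …, v_{11} = 987309, v_{12} = -3743172, v_{13} = 14191443, v_{14} = -53803845.

-53803845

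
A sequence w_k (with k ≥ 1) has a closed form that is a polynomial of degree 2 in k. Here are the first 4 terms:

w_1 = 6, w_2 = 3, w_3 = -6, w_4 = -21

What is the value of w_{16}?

-669

1st diffs: -3, -9, -15.
2nd diffs: -6, -6 (constant).
So w_k = -3k^2 + 6k + 3.
Evaluating at k = 16 gives w_{16} = -669.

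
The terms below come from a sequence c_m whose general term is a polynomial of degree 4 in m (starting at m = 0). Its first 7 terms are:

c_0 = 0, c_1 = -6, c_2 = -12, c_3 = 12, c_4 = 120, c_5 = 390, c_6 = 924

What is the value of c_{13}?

25662

1st diffs: -6, -6, 24, 108, 270, 534.
2nd diffs: 0, 30, 84, 162, 264.
3rd diffs: 30, 54, 78, 102.
4th diffs: 24, 24, 24 (constant).
Newton forward-difference form: c_m = (-6)·C(m,1) + 30·C(m,3) + 24·C(m,4).
At m = 13: m = 13, so c_{13} = -78 + 8580 + 17160 = 25662.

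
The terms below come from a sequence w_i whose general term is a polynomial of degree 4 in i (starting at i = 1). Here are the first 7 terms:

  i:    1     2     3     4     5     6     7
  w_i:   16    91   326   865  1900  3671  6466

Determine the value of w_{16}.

148981

1st diffs: 75, 235, 539, 1035, 1771, 2795.
2nd diffs: 160, 304, 496, 736, 1024.
3rd diffs: 144, 192, 240, 288.
4th diffs: 48, 48, 48 (constant).
Newton forward-difference form: w_i = 16 + 75·C(i-1,1) + 160·C(i-1,2) + 144·C(i-1,3) + 48·C(i-1,4).
At i = 16: i-1 = 15, so w_{16} = 16 + 1125 + 16800 + 65520 + 65520 = 148981.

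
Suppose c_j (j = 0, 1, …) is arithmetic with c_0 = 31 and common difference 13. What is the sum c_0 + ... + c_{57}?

c_j = 31 + (j - 0)·13.
c_{57} = 772; S = 58·(31 + 772)/2 = 23287.

23287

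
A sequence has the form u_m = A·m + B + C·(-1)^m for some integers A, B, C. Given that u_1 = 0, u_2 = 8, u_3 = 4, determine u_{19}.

The three given values yield: A + B - C = 0; 2A + B + C = 8; 3A + B - C = 4.
Subtracting the first from the second: A + 2C = 8.
Subtracting the second from the third: A - 2C = -4.
Solving: C = 3, A = 2, then B = 1.
Therefore u_{19} = 38 + 1 + 3·(-1) = 36.

36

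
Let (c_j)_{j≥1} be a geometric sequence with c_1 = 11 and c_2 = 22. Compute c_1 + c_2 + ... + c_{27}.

1476394997

Common ratio r = 2.
c_j = 11·2^(j-1).
S = 11·(2^27 - 1)/(2 - 1) = 11·(134217728 - 1)/(1) = 1476394997.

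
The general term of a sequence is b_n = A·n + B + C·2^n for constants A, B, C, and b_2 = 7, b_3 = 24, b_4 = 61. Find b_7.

Write the equations: 2A + B + 4C = 7; 3A + B + 8C = 24; 4A + B + 16C = 61.
Subtracting the first from the second: A + 4C = 17.
Subtracting the second from the third: A + 8C = 37.
Solving: C = 5, A = -3, then B = -7.
So b_n = -3·n + (-7) + 5·2^n; at n=7 this is 612.

612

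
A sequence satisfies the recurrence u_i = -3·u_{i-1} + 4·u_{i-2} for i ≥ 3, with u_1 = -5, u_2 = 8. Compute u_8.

42596

u_3 = -44  u_4 = 164  u_5 = -668  u_6 = 2660  u_7 = -10652  u_8 = 42596.
(Characteristic roots are 1 and -4.)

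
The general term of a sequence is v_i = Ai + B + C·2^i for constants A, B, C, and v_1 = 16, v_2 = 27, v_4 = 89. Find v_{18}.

1310743

Plug in i = 1, 2, 4: A + B + 2C = 16; 2A + B + 4C = 27; 4A + B + 16C = 89.
Subtracting the first from the second: A + 2C = 11.
Subtracting the second from the third: 2A + 12C = 62.
Solving: C = 5, A = 1, then B = 5.
Hence v_{18} = 1·18 + 5 + 5·262144 = 1310743.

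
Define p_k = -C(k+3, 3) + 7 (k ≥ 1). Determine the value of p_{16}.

C(19, 3) = 969, so p_{16} = -962.

-962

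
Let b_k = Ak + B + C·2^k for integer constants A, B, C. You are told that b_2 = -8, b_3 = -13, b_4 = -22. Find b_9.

Plug in k = 2, 3, 4: 2A + B + 4C = -8; 3A + B + 8C = -13; 4A + B + 16C = -22.
Subtracting the first from the second: A + 4C = -5.
Subtracting the second from the third: A + 8C = -9.
Solving: C = -1, A = -1, then B = -2.
Hence b_9 = -1·9 + (-2) + (-1)·512 = -523.

-523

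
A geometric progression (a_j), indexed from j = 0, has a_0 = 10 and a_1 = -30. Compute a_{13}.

-15943230

Common ratio r = -3.
a_j = 10·(-3)^(j-0).
a_{13} = 10·(-3)^13 = -15943230.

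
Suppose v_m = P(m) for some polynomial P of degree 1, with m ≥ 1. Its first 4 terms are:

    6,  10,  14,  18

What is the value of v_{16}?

66

1st diffs: 4, 4, 4 (constant).
So v_m = 4m + 2.
Evaluating at m = 16 gives v_{16} = 66.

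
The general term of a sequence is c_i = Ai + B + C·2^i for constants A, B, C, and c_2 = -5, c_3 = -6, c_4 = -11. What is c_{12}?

The three given values yield: 2A + B + 4C = -5; 3A + B + 8C = -6; 4A + B + 16C = -11.
Subtracting the first from the second: A + 4C = -1.
Subtracting the second from the third: A + 8C = -5.
Solving: C = -1, A = 3, then B = -7.
Hence c_{12} = 3·12 + (-7) + (-1)·4096 = -4067.

-4067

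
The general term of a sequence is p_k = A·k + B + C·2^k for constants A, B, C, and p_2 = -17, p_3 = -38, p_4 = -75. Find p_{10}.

-4137

Write the equations: 2A + B + 4C = -17; 3A + B + 8C = -38; 4A + B + 16C = -75.
Subtracting the first from the second: A + 4C = -21.
Subtracting the second from the third: A + 8C = -37.
Solving: C = -4, A = -5, then B = 9.
So p_k = -5·k + 9 + (-4)·2^k; at k=10 this is -4137.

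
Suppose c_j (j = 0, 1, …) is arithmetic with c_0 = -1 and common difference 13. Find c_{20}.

c_j = -1 + (j - 0)·13.
c_{20} = -1 + 20·13 = 259.

259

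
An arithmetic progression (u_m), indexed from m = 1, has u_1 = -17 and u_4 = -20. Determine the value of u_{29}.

-45

Common difference d = (-20 - (-17)) / (4 - 1) = -1.
u_m = -17 + (m - 1)·(-1).
u_{29} = -17 + 28·(-1) = -45.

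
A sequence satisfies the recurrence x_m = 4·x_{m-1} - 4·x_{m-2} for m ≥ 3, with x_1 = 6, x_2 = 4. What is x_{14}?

Step forward from the initial values:
x_3 = -8; x_4 = -48; x_5 = -160; …; x_{11} = -34816; x_{12} = -77824; x_{13} = -172032; x_{14} = -376832.
(Characteristic roots are 2 and 2.)

-376832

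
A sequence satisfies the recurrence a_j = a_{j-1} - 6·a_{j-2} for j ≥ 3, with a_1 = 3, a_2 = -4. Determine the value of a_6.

122

Step forward from the initial values:
a_3 = -22; a_4 = 2; a_5 = 134; a_6 = 122.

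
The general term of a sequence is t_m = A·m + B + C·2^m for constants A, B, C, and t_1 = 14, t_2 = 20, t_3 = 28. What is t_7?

At m = 1, 2, 3: A + B + 2C = 14; 2A + B + 4C = 20; 3A + B + 8C = 28.
Subtracting the first from the second: A + 2C = 6.
Subtracting the second from the third: A + 4C = 8.
Solving: C = 1, A = 4, then B = 8.
So t_m = 4·m + 8 + 1·2^m; at m=7 this is 164.

164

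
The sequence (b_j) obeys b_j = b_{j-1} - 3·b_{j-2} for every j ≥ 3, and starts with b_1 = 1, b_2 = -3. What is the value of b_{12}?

-852

Compute successive terms:
b_3 = -6;  b_4 = 3;  b_5 = 21;  b_6 = 12;  b_7 = -51;  b_8 = -87;  b_9 = 66;  b_{10} = 327;  b_{11} = 129;  b_{12} = -852.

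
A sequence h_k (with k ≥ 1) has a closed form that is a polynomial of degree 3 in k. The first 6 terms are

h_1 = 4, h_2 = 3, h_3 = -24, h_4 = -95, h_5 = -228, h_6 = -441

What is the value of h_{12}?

1st diffs: -1, -27, -71, -133, -213.
2nd diffs: -26, -44, -62, -80.
3rd diffs: -18, -18, -18 (constant).
So h_k = -3k^3 + 5k^2 + 5k - 3.
Evaluating at k = 12 gives h_{12} = -4407.

-4407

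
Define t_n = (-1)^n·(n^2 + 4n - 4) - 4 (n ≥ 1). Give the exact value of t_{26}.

772

(-1)^26 = 1; n^2 + 4n - 4 at n=26 is 776; so t_{26} = 772.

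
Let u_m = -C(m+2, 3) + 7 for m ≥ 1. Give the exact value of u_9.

-158

C(11, 3) = 165, so u_9 = -158.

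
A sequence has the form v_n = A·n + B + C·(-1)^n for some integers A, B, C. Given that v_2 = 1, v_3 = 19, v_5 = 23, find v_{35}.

83

Plug in n = 2, 3, 5: 2A + B + C = 1; 3A + B - C = 19; 5A + B - C = 23.
Subtracting the first from the second: A - 2C = 18.
Subtracting the second from the third: 2A = 4.
Solving: C = -8, A = 2, then B = 5.
Hence v_{35} = 2·35 + 5 + (-8)·(-1) = 83.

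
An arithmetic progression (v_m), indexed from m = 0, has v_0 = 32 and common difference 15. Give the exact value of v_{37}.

587

v_m = 32 + (m - 0)·15.
v_{37} = 32 + 37·15 = 587.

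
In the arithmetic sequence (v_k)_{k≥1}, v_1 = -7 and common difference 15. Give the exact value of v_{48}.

698

v_k = -7 + (k - 1)·15.
v_{48} = -7 + 47·15 = 698.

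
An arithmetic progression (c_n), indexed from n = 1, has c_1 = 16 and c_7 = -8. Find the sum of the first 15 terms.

Common difference d = (-8 - 16) / (7 - 1) = -4.
c_n = 16 + (n - 1)·(-4).
c_{15} = -40; S = 15·(16 + (-40))/2 = -180.

-180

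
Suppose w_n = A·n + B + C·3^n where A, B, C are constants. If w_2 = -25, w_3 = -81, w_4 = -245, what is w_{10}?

The three given values yield: 2A + B + 9C = -25; 3A + B + 27C = -81; 4A + B + 81C = -245.
Subtracting the first from the second: A + 18C = -56.
Subtracting the second from the third: A + 54C = -164.
Solving: C = -3, A = -2, then B = 6.
So w_n = -2·n + 6 + (-3)·3^n; at n=10 this is -177161.

-177161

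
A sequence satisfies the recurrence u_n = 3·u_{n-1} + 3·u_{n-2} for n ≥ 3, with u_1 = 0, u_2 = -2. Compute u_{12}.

-1015254

Compute successive terms:
u_3 = -6;  u_4 = -24;  u_5 = -90;  u_6 = -342;  u_7 = -1296;  u_8 = -4914;  u_9 = -18630;  u_{10} = -70632;  u_{11} = -267786;  u_{12} = -1015254.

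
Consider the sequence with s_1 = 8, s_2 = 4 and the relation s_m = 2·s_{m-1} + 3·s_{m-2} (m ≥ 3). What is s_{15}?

Compute successive terms:
s_3 = 32; s_4 = 76; s_5 = 248; …; s_{12} = 531436; s_{13} = 1594328; s_{14} = 4782964; s_{15} = 14348912.
(Characteristic roots are 3 and -1.)

14348912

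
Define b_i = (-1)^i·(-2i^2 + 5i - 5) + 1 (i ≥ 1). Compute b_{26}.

(-1)^26 = 1; -2i^2 + 5i - 5 at i=26 is -1227; so b_{26} = -1226.

-1226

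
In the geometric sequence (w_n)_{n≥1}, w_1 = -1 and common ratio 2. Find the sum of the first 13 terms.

-8191

w_n = (-1)·2^(n-1).
S = (-1)·(2^13 - 1)/(2 - 1) = (-1)·(8192 - 1)/(1) = -8191.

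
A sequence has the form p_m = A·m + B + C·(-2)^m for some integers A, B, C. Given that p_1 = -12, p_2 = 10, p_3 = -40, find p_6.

At m = 1, 2, 3: A + B - 2C = -12; 2A + B + 4C = 10; 3A + B - 8C = -40.
Subtracting the first from the second: A + 6C = 22.
Subtracting the second from the third: A - 12C = -50.
Solving: C = 4, A = -2, then B = -2.
Therefore p_6 = -12 + (-2) + 4·64 = 242.

242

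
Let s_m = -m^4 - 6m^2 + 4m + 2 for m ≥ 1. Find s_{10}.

s_{10} = -1·10^4 - 6·10^2 + 4·10 + 2 = -10558.

-10558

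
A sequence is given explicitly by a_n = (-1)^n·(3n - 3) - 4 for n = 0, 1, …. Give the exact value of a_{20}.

(-1)^20 = 1; 3n - 3 at n=20 is 57; so a_{20} = 53.

53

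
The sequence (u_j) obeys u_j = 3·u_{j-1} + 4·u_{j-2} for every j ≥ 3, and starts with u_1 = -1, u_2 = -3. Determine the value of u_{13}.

-13421773

Compute successive terms:
u_3 = -13;  u_4 = -51;  u_5 = -205;  …;  u_{10} = -209715;  u_{11} = -838861;  u_{12} = -3355443;  u_{13} = -13421773.
(Characteristic roots are 4 and -1.)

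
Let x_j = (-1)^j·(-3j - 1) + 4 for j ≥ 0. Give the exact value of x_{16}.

-45

(-1)^16 = 1; -3j - 1 at j=16 is -49; so x_{16} = -45.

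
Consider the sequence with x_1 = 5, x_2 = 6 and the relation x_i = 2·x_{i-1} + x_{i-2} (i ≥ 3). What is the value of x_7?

Step forward from the initial values:
x_3 = 17, x_4 = 40, x_5 = 97, x_6 = 234, x_7 = 565.

565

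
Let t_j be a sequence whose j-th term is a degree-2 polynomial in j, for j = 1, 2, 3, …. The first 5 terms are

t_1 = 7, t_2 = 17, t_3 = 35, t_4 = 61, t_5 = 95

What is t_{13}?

655

1st diffs: 10, 18, 26, 34.
2nd diffs: 8, 8, 8 (constant).
Newton forward-difference form: t_j = 7 + 10·C(j-1,1) + 8·C(j-1,2).
At j = 13: j-1 = 12, so t_{13} = 7 + 120 + 528 = 655.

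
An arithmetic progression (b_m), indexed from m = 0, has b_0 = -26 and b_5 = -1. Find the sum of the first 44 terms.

Common difference d = (-1 - (-26)) / (5 - 0) = 5.
b_m = -26 + (m - 0)·5.
b_{43} = 189; S = 44·(-26 + 189)/2 = 3586.

3586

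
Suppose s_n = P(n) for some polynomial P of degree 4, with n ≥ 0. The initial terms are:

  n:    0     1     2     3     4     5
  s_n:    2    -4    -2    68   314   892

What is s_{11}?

1st diffs: -6, 2, 70, 246, 578.
2nd diffs: 8, 68, 176, 332.
3rd diffs: 60, 108, 156.
4th diffs: 48, 48 (constant).
Newton forward-difference form: s_n = 2 + (-6)·C(n,1) + 8·C(n,2) + 60·C(n,3) + 48·C(n,4).
At n = 11: n = 11, so s_{11} = 2 - 66 + 440 + 9900 + 15840 = 26116.

26116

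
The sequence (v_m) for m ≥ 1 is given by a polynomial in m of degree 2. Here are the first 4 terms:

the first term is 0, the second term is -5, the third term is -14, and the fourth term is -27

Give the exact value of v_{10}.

1st diffs: -5, -9, -13.
2nd diffs: -4, -4 (constant).
Newton forward-difference form: v_m = (-5)·C(m-1,1) + (-4)·C(m-1,2).
At m = 10: m-1 = 9, so v_{10} = -45 - 144 = -189.

-189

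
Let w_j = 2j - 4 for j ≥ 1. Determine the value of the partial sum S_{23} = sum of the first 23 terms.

460

Over j = 1..23: Σj = 276.
Total = (2)·276 + (-4)·23 = 460.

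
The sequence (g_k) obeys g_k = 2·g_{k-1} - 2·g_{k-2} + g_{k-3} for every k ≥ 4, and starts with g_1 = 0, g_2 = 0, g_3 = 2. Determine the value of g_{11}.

4

Applying the relation repeatedly:
g_4 = 4  g_5 = 4  g_6 = 2  g_7 = 0  g_8 = 0  g_9 = 2  g_{10} = 4  g_{11} = 4.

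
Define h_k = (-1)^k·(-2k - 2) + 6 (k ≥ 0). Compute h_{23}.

(-1)^23 = -1; -2k - 2 at k=23 is -48; so h_{23} = 54.

54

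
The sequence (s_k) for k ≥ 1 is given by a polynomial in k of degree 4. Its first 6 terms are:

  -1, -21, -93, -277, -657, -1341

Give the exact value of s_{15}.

-50877

1st diffs: -20, -72, -184, -380, -684.
2nd diffs: -52, -112, -196, -304.
3rd diffs: -60, -84, -108.
4th diffs: -24, -24 (constant).
So s_k = -k^4 - k^2 - 2k + 3.
Evaluating at k = 15 gives s_{15} = -50877.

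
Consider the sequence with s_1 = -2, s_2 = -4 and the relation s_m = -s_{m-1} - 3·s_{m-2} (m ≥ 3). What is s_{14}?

Step forward from the initial values:
s_3 = 10, s_4 = 2, s_5 = -32, …, s_{11} = -320, s_{12} = -1198, s_{13} = 2158, s_{14} = 1436.

1436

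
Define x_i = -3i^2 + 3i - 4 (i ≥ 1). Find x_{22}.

x_{22} = -3·22^2 + 3·22 - 4 = -1390.

-1390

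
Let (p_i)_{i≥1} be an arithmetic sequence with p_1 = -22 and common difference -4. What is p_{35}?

p_i = -22 + (i - 1)·(-4).
p_{35} = -22 + 34·(-4) = -158.

-158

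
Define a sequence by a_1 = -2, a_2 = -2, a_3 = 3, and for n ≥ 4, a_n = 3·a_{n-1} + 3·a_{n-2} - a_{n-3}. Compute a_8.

1273

Step forward from the initial values:
a_4 = 5, a_5 = 26, a_6 = 90, a_7 = 343, a_8 = 1273.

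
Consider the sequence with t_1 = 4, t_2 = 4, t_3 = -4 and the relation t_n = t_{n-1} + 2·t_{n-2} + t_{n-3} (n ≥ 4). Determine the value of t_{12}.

Compute successive terms:
t_4 = 8;  t_5 = 4;  t_6 = 16;  t_7 = 32;  t_8 = 68;  t_9 = 148;  t_{10} = 316;  t_{11} = 680;  t_{12} = 1460.

1460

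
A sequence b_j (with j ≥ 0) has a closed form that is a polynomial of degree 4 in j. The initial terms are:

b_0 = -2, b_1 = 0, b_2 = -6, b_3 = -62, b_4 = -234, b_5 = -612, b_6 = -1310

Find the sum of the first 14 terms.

-92848

1st diffs: 2, -6, -56, -172, -378, -698.
2nd diffs: -8, -50, -116, -206, -320.
3rd diffs: -42, -66, -90, -114.
4th diffs: -24, -24, -24 (constant).
Newton forward-difference form: b_j = -2 + 2·C(j,1) + (-8)·C(j,2) + (-42)·C(j,3) + (-24)·C(j,4).
Continuing: …, -2466, -4242, -6824, -10422, …, b_{13} = -29772.
Summing j = 0..13 (14 terms) gives -92848.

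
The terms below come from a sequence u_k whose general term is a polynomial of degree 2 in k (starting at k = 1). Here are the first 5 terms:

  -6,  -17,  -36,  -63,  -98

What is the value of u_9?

-318

1st diffs: -11, -19, -27, -35.
2nd diffs: -8, -8, -8 (constant).
Newton forward-difference form: u_k = -6 + (-11)·C(k-1,1) + (-8)·C(k-1,2).
At k = 9: k-1 = 8, so u_9 = -6 - 88 - 224 = -318.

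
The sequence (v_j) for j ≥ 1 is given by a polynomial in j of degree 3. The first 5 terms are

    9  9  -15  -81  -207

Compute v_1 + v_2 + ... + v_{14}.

-26628

1st diffs: 0, -24, -66, -126.
2nd diffs: -24, -42, -60.
3rd diffs: -18, -18 (constant).
Newton forward-difference form: v_j = 9 + (-24)·C(j-1,2) + (-18)·C(j-1,3).
Continuing: …, -411, -711, -1125, -1671, …, v_{14} = -7011.
Summing j = 1..14 (14 terms) gives -26628.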